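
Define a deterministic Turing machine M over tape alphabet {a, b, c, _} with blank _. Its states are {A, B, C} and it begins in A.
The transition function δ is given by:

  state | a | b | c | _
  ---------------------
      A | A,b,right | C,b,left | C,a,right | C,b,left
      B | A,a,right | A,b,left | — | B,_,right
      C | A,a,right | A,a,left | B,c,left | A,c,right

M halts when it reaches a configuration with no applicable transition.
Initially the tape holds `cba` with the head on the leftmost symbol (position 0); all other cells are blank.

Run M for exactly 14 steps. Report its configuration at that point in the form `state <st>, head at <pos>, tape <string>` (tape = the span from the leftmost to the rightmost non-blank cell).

state=A head=0 tape=___[c]ba_   (A,c)→(C,a,right)
state=C head=1 tape=___a[b]a_   (C,b)→(A,a,left)
state=A head=0 tape=___[a]aa_   (A,a)→(A,b,right)
state=A head=1 tape=___b[a]a_   (A,a)→(A,b,right)
state=A head=2 tape=___bb[a]_   (A,a)→(A,b,right)
state=A head=3 tape=___bbb[_]   (A,_)→(C,b,left)
state=C head=2 tape=___bb[b]b   (C,b)→(A,a,left)
state=A head=1 tape=___b[b]ab   (A,b)→(C,b,left)
state=C head=0 tape=___[b]bab   (C,b)→(A,a,left)
state=A head=-1 tape=__[_]abab   (A,_)→(C,b,left)
state=C head=-2 tape=_[_]babab   (C,_)→(A,c,right)
state=A head=-1 tape=_c[b]abab   (A,b)→(C,b,left)
state=C head=-2 tape=_[c]babab   (C,c)→(B,c,left)
state=B head=-3 tape=[_]cbabab   (B,_)→(B,_,right)
state=B head=-2 tape=_[c]babab
After 14 steps: state B, head at -2, tape cbabab.

state B, head at -2, tape cbabab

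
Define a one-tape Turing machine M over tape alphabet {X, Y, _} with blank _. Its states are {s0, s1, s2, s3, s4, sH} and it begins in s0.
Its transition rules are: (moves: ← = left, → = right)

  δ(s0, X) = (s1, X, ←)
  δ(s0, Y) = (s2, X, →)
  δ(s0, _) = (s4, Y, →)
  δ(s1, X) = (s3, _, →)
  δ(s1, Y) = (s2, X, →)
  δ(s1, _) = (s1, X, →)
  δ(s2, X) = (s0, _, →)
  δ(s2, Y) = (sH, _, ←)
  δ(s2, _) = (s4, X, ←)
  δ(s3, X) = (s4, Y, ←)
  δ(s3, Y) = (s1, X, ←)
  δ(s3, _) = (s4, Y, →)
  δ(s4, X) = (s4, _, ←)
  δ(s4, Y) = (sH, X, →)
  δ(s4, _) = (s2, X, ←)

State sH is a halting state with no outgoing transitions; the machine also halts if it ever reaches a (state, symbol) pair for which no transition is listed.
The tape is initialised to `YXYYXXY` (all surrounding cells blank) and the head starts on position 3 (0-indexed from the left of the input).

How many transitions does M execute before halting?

11

state=s0 head=3 tape=YXY[Y]XXY__   (s0,Y)→(s2,X,→)
state=s2 head=4 tape=YXYX[X]XY__   (s2,X)→(s0,_,→)
state=s0 head=5 tape=YXYX_[X]Y__   (s0,X)→(s1,X,←)
state=s1 head=4 tape=YXYX[_]XY__   (s1,_)→(s1,X,→)
state=s1 head=5 tape=YXYXX[X]Y__   (s1,X)→(s3,_,→)
state=s3 head=6 tape=YXYXX_[Y]__   (s3,Y)→(s1,X,←)
state=s1 head=5 tape=YXYXX[_]X__   (s1,_)→(s1,X,→)
state=s1 head=6 tape=YXYXXX[X]__   (s1,X)→(s3,_,→)
state=s3 head=7 tape=YXYXXX_[_]_   (s3,_)→(s4,Y,→)
state=s4 head=8 tape=YXYXXX_Y[_]   (s4,_)→(s2,X,←)
state=s2 head=7 tape=YXYXXX_[Y]X   (s2,Y)→(sH,_,←)
state=sH head=6 tape=YXYXXX[_]_X
M halts after 11 transitions.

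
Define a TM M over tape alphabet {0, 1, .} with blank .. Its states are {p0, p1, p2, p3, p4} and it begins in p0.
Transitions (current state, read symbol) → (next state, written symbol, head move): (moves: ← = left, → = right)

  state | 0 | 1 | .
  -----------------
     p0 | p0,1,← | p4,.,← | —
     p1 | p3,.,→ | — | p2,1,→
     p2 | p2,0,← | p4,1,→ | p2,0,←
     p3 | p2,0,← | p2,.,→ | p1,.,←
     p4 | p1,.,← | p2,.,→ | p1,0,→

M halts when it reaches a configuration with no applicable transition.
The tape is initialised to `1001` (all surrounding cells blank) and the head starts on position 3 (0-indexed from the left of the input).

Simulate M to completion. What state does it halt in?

p1

p0 | 100[1]   read 1 → write ., move ←, go to p4
p4 | 10[0].   read 0 → write ., move ←, go to p1
p1 | 1[0]..   read 0 → write ., move →, go to p3
p3 | 1.[.].   read . → write ., move ←, go to p1
p1 | 1[.]..   read . → write 1, move →, go to p2
p2 | 11[.].   read . → write 0, move ←, go to p2
p2 | 1[1]0.   read 1 → write 1, move →, go to p4
p4 | 11[0].   read 0 → write ., move ←, go to p1
p1 | 1[1]..
No transition is defined for (p1, 1); M halts in state p1.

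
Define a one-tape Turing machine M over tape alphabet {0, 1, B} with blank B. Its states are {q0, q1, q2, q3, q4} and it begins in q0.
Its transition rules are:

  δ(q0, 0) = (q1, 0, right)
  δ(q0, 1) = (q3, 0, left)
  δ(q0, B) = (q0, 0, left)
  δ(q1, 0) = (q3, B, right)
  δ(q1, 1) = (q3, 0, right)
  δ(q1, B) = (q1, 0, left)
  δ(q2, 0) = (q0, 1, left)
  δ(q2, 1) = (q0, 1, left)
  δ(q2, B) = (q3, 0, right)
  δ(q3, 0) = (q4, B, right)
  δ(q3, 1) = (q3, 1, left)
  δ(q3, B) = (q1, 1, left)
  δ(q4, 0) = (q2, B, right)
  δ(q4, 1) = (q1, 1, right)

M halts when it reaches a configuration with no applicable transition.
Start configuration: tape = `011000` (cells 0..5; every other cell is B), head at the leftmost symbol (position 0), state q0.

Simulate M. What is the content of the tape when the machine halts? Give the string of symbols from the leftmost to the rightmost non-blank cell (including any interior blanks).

state=q0 head=0 tape=[0]11000BBBB   (q0,0)→(q1,0,right)
state=q1 head=1 tape=0[1]1000BBBB   (q1,1)→(q3,0,right)
state=q3 head=2 tape=00[1]000BBBB   (q3,1)→(q3,1,left)
state=q3 head=1 tape=0[0]1000BBBB   (q3,0)→(q4,B,right)
state=q4 head=2 tape=0B[1]000BBBB   (q4,1)→(q1,1,right)
state=q1 head=3 tape=0B1[0]00BBBB   (q1,0)→(q3,B,right)
state=q3 head=4 tape=0B1B[0]0BBBB   (q3,0)→(q4,B,right)
state=q4 head=5 tape=0B1BB[0]BBBB   (q4,0)→(q2,B,right)
state=q2 head=6 tape=0B1BBB[B]BBB   (q2,B)→(q3,0,right)
state=q3 head=7 tape=0B1BBB0[B]BB   (q3,B)→(q1,1,left)
state=q1 head=6 tape=0B1BBB[0]1BB   (q1,0)→(q3,B,right)
state=q3 head=7 tape=0B1BBBB[1]BB   (q3,1)→(q3,1,left)
state=q3 head=6 tape=0B1BBB[B]1BB   (q3,B)→(q1,1,left)
state=q1 head=5 tape=0B1BB[B]11BB   (q1,B)→(q1,0,left)
state=q1 head=4 tape=0B1B[B]011BB   (q1,B)→(q1,0,left)
state=q1 head=3 tape=0B1[B]0011BB   (q1,B)→(q1,0,left)
state=q1 head=2 tape=0B[1]00011BB   (q1,1)→(q3,0,right)
state=q3 head=3 tape=0B0[0]0011BB   (q3,0)→(q4,B,right)
state=q4 head=4 tape=0B0B[0]011BB   (q4,0)→(q2,B,right)
state=q2 head=5 tape=0B0BB[0]11BB   (q2,0)→(q0,1,left)
state=q0 head=4 tape=0B0B[B]111BB   (q0,B)→(q0,0,left)
state=q0 head=3 tape=0B0[B]0111BB   (q0,B)→(q0,0,left)
state=q0 head=2 tape=0B[0]00111BB   (q0,0)→(q1,0,right)
state=q1 head=3 tape=0B0[0]0111BB   (q1,0)→(q3,B,right)
state=q3 head=4 tape=0B0B[0]111BB   (q3,0)→(q4,B,right)
state=q4 head=5 tape=0B0BB[1]11BB   (q4,1)→(q1,1,right)
state=q1 head=6 tape=0B0BB1[1]1BB   (q1,1)→(q3,0,right)
state=q3 head=7 tape=0B0BB10[1]BB   (q3,1)→(q3,1,left)
state=q3 head=6 tape=0B0BB1[0]1BB   (q3,0)→(q4,B,right)
state=q4 head=7 tape=0B0BB1B[1]BB   (q4,1)→(q1,1,right)
state=q1 head=8 tape=0B0BB1B1[B]B   (q1,B)→(q1,0,left)
state=q1 head=7 tape=0B0BB1B[1]0B   (q1,1)→(q3,0,right)
state=q3 head=8 tape=0B0BB1B0[0]B   (q3,0)→(q4,B,right)
state=q4 head=9 tape=0B0BB1B0B[B]
The non-blank tape span at halt is 0B0BB1B0.

0B0BB1B0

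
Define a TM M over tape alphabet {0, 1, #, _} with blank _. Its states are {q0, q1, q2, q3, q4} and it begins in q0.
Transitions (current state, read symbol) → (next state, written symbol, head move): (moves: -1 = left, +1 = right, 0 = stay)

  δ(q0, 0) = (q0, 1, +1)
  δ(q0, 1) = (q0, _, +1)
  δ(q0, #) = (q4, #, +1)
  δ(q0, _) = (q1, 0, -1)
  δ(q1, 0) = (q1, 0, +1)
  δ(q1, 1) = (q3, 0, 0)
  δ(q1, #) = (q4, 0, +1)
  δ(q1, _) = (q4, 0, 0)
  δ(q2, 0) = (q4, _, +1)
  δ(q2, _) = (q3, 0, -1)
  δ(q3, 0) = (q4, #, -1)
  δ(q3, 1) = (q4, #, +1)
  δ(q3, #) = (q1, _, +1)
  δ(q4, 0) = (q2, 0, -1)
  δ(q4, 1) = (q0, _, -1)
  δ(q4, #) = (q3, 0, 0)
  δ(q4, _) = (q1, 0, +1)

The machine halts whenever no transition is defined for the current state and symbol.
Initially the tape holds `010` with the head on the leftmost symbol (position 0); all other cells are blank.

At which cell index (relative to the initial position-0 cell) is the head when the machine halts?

q0 | ____[0]10_   read 0 → write 1, move +1, go to q0
q0 | ____1[1]0_   read 1 → write _, move +1, go to q0
q0 | ____1_[0]_   read 0 → write 1, move +1, go to q0
q0 | ____1_1[_]   read _ → write 0, move -1, go to q1
q1 | ____1_[1]0   read 1 → write 0, move 0, go to q3
q3 | ____1_[0]0   read 0 → write #, move -1, go to q4
q4 | ____1[_]#0   read _ → write 0, move +1, go to q1
q1 | ____10[#]0   read # → write 0, move +1, go to q4
q4 | ____100[0]   read 0 → write 0, move -1, go to q2
q2 | ____10[0]0   read 0 → write _, move +1, go to q4
q4 | ____10_[0]   read 0 → write 0, move -1, go to q2
q2 | ____10[_]0   read _ → write 0, move -1, go to q3
q3 | ____1[0]00   read 0 → write #, move -1, go to q4
q4 | ____[1]#00   read 1 → write _, move -1, go to q0
q0 | ___[_]_#00   read _ → write 0, move -1, go to q1
q1 | __[_]0_#00   read _ → write 0, move 0, go to q4
q4 | __[0]0_#00   read 0 → write 0, move -1, go to q2
q2 | _[_]00_#00   read _ → write 0, move -1, go to q3
q3 | [_]000_#00
At halt the head is at cell -4.

-4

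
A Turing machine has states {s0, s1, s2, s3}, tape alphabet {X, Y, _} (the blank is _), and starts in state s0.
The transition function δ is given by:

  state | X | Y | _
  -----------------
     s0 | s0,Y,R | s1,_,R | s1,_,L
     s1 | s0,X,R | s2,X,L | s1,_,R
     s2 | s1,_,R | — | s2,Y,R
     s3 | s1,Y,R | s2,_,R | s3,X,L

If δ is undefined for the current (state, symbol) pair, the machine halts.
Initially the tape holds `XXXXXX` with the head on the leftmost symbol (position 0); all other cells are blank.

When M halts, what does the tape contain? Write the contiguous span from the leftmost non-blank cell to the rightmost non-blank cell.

YYYYYX

s0 | [X]XXXXX_   read X → write Y, move R, go to s0
s0 | Y[X]XXXX_   read X → write Y, move R, go to s0
s0 | YY[X]XXX_   read X → write Y, move R, go to s0
s0 | YYY[X]XX_   read X → write Y, move R, go to s0
s0 | YYYY[X]X_   read X → write Y, move R, go to s0
s0 | YYYYY[X]_   read X → write Y, move R, go to s0
s0 | YYYYYY[_]   read _ → write _, move L, go to s1
s1 | YYYYY[Y]_   read Y → write X, move L, go to s2
s2 | YYYY[Y]X_
The non-blank tape span at halt is YYYYYX.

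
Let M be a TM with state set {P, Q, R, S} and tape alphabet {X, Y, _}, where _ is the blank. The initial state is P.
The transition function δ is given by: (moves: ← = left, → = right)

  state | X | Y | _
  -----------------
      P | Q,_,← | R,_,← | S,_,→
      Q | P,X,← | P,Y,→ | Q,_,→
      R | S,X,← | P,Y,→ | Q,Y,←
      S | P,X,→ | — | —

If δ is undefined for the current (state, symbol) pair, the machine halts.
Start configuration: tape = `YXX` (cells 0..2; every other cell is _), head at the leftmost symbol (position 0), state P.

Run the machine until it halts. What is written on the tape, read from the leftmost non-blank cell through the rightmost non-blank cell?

Y_X

state=P head=0 tape=__[Y]XX_   (P,Y)→(R,_,←)
state=R head=-1 tape=_[_]_XX_   (R,_)→(Q,Y,←)
state=Q head=-2 tape=[_]Y_XX_   (Q,_)→(Q,_,→)
state=Q head=-1 tape=_[Y]_XX_   (Q,Y)→(P,Y,→)
state=P head=0 tape=_Y[_]XX_   (P,_)→(S,_,→)
state=S head=1 tape=_Y_[X]X_   (S,X)→(P,X,→)
state=P head=2 tape=_Y_X[X]_   (P,X)→(Q,_,←)
state=Q head=1 tape=_Y_[X]__   (Q,X)→(P,X,←)
state=P head=0 tape=_Y[_]X__   (P,_)→(S,_,→)
state=S head=1 tape=_Y_[X]__   (S,X)→(P,X,→)
state=P head=2 tape=_Y_X[_]_   (P,_)→(S,_,→)
state=S head=3 tape=_Y_X_[_]
The non-blank tape span at halt is Y_X.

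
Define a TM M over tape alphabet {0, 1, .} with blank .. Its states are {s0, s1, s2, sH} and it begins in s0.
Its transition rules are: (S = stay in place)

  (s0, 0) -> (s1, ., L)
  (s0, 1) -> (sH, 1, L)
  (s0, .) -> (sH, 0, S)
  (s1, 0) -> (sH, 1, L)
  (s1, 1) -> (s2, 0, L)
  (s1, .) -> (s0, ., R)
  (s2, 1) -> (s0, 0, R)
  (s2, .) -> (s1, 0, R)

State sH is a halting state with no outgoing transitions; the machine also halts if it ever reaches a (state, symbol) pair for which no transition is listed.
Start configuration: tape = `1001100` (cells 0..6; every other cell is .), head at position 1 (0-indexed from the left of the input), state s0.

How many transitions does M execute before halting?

4

state=s0 head=1 tape=.1[0]01100   (s0,0)→(s1,.,L)
state=s1 head=0 tape=.[1].01100   (s1,1)→(s2,0,L)
state=s2 head=-1 tape=[.]0.01100   (s2,.)→(s1,0,R)
state=s1 head=0 tape=0[0].01100   (s1,0)→(sH,1,L)
state=sH head=-1 tape=[0]1.01100
M halts after 4 transitions.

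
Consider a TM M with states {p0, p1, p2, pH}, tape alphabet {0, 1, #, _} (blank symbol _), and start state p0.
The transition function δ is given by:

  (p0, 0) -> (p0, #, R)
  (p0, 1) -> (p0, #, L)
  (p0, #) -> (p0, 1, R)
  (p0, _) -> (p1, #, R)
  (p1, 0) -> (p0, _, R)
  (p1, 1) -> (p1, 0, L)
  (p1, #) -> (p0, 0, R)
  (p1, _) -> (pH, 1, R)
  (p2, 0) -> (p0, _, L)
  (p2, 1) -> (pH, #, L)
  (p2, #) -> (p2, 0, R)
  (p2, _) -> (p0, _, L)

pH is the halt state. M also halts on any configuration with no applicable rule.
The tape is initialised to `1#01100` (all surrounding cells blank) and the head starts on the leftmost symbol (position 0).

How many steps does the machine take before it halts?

21

p0 | _[1]#01100___   read 1 → write #, move L, go to p0
p0 | [_]##01100___   read _ → write #, move R, go to p1
p1 | #[#]#01100___   read # → write 0, move R, go to p0
p0 | #0[#]01100___   read # → write 1, move R, go to p0
p0 | #01[0]1100___   read 0 → write #, move R, go to p0
p0 | #01#[1]100___   read 1 → write #, move L, go to p0
p0 | #01[#]#100___   read # → write 1, move R, go to p0
p0 | #011[#]100___   read # → write 1, move R, go to p0
p0 | #0111[1]00___   read 1 → write #, move L, go to p0
p0 | #011[1]#00___   read 1 → write #, move L, go to p0
p0 | #01[1]##00___   read 1 → write #, move L, go to p0
p0 | #0[1]###00___   read 1 → write #, move L, go to p0
p0 | #[0]####00___   read 0 → write #, move R, go to p0
p0 | ##[#]###00___   read # → write 1, move R, go to p0
p0 | ##1[#]##00___   read # → write 1, move R, go to p0
p0 | ##11[#]#00___   read # → write 1, move R, go to p0
p0 | ##111[#]00___   read # → write 1, move R, go to p0
p0 | ##1111[0]0___   read 0 → write #, move R, go to p0
p0 | ##1111#[0]___   read 0 → write #, move R, go to p0
p0 | ##1111##[_]__   read _ → write #, move R, go to p1
p1 | ##1111###[_]_   read _ → write 1, move R, go to pH
pH | ##1111###1[_]
M halts after 21 transitions.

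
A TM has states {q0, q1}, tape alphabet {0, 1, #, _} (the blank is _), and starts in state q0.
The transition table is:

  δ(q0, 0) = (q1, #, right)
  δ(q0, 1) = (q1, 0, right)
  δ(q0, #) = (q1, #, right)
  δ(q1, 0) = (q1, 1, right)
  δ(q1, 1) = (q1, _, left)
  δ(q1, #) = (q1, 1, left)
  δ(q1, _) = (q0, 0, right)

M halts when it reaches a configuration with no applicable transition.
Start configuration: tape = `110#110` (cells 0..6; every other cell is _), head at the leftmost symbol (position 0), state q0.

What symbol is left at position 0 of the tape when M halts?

state=q0 head=0 tape=_[1]10#110   (q0,1)→(q1,0,right)
state=q1 head=1 tape=_0[1]0#110   (q1,1)→(q1,_,left)
state=q1 head=0 tape=_[0]_0#110   (q1,0)→(q1,1,right)
state=q1 head=1 tape=_1[_]0#110   (q1,_)→(q0,0,right)
state=q0 head=2 tape=_10[0]#110   (q0,0)→(q1,#,right)
state=q1 head=3 tape=_10#[#]110   (q1,#)→(q1,1,left)
state=q1 head=2 tape=_10[#]1110   (q1,#)→(q1,1,left)
state=q1 head=1 tape=_1[0]11110   (q1,0)→(q1,1,right)
state=q1 head=2 tape=_11[1]1110   (q1,1)→(q1,_,left)
state=q1 head=1 tape=_1[1]_1110   (q1,1)→(q1,_,left)
state=q1 head=0 tape=_[1]__1110   (q1,1)→(q1,_,left)
state=q1 head=-1 tape=[_]___1110   (q1,_)→(q0,0,right)
state=q0 head=0 tape=0[_]__1110
Cell 0 holds _ when M halts.

_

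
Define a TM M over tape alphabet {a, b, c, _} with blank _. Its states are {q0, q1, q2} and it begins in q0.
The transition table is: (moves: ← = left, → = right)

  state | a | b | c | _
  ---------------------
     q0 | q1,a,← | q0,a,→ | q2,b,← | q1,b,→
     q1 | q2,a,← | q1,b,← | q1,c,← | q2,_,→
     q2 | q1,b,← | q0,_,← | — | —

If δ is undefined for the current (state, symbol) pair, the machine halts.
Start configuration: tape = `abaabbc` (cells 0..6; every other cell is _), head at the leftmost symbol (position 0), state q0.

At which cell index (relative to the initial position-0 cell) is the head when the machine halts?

state=q0 head=0 tape=_[a]baabbc   (q0,a)→(q1,a,←)
state=q1 head=-1 tape=[_]abaabbc   (q1,_)→(q2,_,→)
state=q2 head=0 tape=_[a]baabbc   (q2,a)→(q1,b,←)
state=q1 head=-1 tape=[_]bbaabbc   (q1,_)→(q2,_,→)
state=q2 head=0 tape=_[b]baabbc   (q2,b)→(q0,_,←)
state=q0 head=-1 tape=[_]_baabbc   (q0,_)→(q1,b,→)
state=q1 head=0 tape=b[_]baabbc   (q1,_)→(q2,_,→)
state=q2 head=1 tape=b_[b]aabbc   (q2,b)→(q0,_,←)
state=q0 head=0 tape=b[_]_aabbc   (q0,_)→(q1,b,→)
state=q1 head=1 tape=bb[_]aabbc   (q1,_)→(q2,_,→)
state=q2 head=2 tape=bb_[a]abbc   (q2,a)→(q1,b,←)
state=q1 head=1 tape=bb[_]babbc   (q1,_)→(q2,_,→)
state=q2 head=2 tape=bb_[b]abbc   (q2,b)→(q0,_,←)
state=q0 head=1 tape=bb[_]_abbc   (q0,_)→(q1,b,→)
state=q1 head=2 tape=bbb[_]abbc   (q1,_)→(q2,_,→)
state=q2 head=3 tape=bbb_[a]bbc   (q2,a)→(q1,b,←)
state=q1 head=2 tape=bbb[_]bbbc   (q1,_)→(q2,_,→)
state=q2 head=3 tape=bbb_[b]bbc   (q2,b)→(q0,_,←)
state=q0 head=2 tape=bbb[_]_bbc   (q0,_)→(q1,b,→)
state=q1 head=3 tape=bbbb[_]bbc   (q1,_)→(q2,_,→)
state=q2 head=4 tape=bbbb_[b]bc   (q2,b)→(q0,_,←)
state=q0 head=3 tape=bbbb[_]_bc   (q0,_)→(q1,b,→)
state=q1 head=4 tape=bbbbb[_]bc   (q1,_)→(q2,_,→)
state=q2 head=5 tape=bbbbb_[b]c   (q2,b)→(q0,_,←)
state=q0 head=4 tape=bbbbb[_]_c   (q0,_)→(q1,b,→)
state=q1 head=5 tape=bbbbbb[_]c   (q1,_)→(q2,_,→)
state=q2 head=6 tape=bbbbbb_[c]
At halt the head is at cell 6.

6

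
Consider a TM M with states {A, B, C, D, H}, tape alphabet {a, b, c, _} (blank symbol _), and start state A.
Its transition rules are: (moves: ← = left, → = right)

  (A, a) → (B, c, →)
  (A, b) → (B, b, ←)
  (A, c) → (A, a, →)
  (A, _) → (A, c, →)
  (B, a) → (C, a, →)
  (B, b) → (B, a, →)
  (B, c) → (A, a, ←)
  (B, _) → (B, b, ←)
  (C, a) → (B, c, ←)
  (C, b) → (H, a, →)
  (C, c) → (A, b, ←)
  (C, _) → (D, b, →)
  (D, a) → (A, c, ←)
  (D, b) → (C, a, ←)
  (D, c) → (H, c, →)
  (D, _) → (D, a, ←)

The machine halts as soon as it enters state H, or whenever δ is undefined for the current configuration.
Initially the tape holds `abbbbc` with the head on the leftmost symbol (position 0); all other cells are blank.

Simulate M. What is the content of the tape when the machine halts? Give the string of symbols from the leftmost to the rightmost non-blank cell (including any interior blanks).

A | [a]bbbbc____   read a → write c, move →, go to B
B | c[b]bbbc____   read b → write a, move →, go to B
B | ca[b]bbc____   read b → write a, move →, go to B
B | caa[b]bc____   read b → write a, move →, go to B
B | caaa[b]c____   read b → write a, move →, go to B
B | caaaa[c]____   read c → write a, move ←, go to A
A | caaa[a]a____   read a → write c, move →, go to B
B | caaac[a]____   read a → write a, move →, go to C
C | caaaca[_]___   read _ → write b, move →, go to D
D | caaacab[_]__   read _ → write a, move ←, go to D
D | caaaca[b]a__   read b → write a, move ←, go to C
C | caaac[a]aa__   read a → write c, move ←, go to B
B | caaa[c]caa__   read c → write a, move ←, go to A
A | caa[a]acaa__   read a → write c, move →, go to B
B | caac[a]caa__   read a → write a, move →, go to C
C | caaca[c]aa__   read c → write b, move ←, go to A
A | caac[a]baa__   read a → write c, move →, go to B
B | caacc[b]aa__   read b → write a, move →, go to B
B | caacca[a]a__   read a → write a, move →, go to C
C | caaccaa[a]__   read a → write c, move ←, go to B
B | caacca[a]c__   read a → write a, move →, go to C
C | caaccaa[c]__   read c → write b, move ←, go to A
A | caacca[a]b__   read a → write c, move →, go to B
B | caaccac[b]__   read b → write a, move →, go to B
B | caaccaca[_]_   read _ → write b, move ←, go to B
B | caaccac[a]b_   read a → write a, move →, go to C
C | caaccaca[b]_   read b → write a, move →, go to H
H | caaccacaa[_]
The non-blank tape span at halt is caaccacaa.

caaccacaa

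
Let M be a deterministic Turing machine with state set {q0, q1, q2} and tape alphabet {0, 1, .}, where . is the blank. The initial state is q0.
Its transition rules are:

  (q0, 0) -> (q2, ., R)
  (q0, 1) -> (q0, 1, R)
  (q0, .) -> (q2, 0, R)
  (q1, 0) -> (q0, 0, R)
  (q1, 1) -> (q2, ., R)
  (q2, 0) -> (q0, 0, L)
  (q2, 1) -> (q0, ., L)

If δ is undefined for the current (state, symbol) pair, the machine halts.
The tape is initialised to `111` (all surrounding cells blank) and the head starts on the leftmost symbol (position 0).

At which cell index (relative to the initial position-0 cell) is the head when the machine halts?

state=q0 head=0 tape=[1]11..   (q0,1)→(q0,1,R)
state=q0 head=1 tape=1[1]1..   (q0,1)→(q0,1,R)
state=q0 head=2 tape=11[1]..   (q0,1)→(q0,1,R)
state=q0 head=3 tape=111[.].   (q0,.)→(q2,0,R)
state=q2 head=4 tape=1110[.]
At halt the head is at cell 4.

4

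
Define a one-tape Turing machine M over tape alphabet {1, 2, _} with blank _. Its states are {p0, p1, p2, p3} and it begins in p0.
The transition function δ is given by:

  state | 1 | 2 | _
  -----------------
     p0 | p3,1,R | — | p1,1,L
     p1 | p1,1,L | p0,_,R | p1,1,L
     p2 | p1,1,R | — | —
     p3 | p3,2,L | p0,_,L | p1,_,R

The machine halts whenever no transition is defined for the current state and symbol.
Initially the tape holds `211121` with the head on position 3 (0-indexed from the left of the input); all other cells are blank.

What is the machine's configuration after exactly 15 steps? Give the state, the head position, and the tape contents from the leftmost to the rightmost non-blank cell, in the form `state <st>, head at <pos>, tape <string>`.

p0 | 211[1]21   read 1 → write 1, move R, go to p3
p3 | 2111[2]1   read 2 → write _, move L, go to p0
p0 | 211[1]_1   read 1 → write 1, move R, go to p3
p3 | 2111[_]1   read _ → write _, move R, go to p1
p1 | 2111_[1]   read 1 → write 1, move L, go to p1
p1 | 2111[_]1   read _ → write 1, move L, go to p1
p1 | 211[1]11   read 1 → write 1, move L, go to p1
p1 | 21[1]111   read 1 → write 1, move L, go to p1
p1 | 2[1]1111   read 1 → write 1, move L, go to p1
p1 | [2]11111   read 2 → write _, move R, go to p0
p0 | _[1]1111   read 1 → write 1, move R, go to p3
p3 | _1[1]111   read 1 → write 2, move L, go to p3
p3 | _[1]2111   read 1 → write 2, move L, go to p3
p3 | [_]22111   read _ → write _, move R, go to p1
p1 | _[2]2111   read 2 → write _, move R, go to p0
p0 | __[2]111
After 15 steps: state p0, head at 2, tape 2111.

state p0, head at 2, tape 2111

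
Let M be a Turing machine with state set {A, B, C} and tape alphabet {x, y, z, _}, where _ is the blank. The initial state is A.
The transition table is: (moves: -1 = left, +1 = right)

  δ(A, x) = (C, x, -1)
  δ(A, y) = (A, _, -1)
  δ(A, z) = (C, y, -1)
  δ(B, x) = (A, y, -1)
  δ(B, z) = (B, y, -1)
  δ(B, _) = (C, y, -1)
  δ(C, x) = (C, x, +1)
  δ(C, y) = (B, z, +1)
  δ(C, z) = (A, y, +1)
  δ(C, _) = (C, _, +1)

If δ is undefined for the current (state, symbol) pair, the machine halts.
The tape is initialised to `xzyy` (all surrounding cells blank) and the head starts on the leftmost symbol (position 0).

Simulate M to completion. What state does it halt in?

A | _[x]zyy_   read x → write x, move -1, go to C
C | [_]xzyy_   read _ → write _, move +1, go to C
C | _[x]zyy_   read x → write x, move +1, go to C
C | _x[z]yy_   read z → write y, move +1, go to A
A | _xy[y]y_   read y → write _, move -1, go to A
A | _x[y]_y_   read y → write _, move -1, go to A
A | _[x]__y_   read x → write x, move -1, go to C
C | [_]x__y_   read _ → write _, move +1, go to C
C | _[x]__y_   read x → write x, move +1, go to C
C | _x[_]_y_   read _ → write _, move +1, go to C
C | _x_[_]y_   read _ → write _, move +1, go to C
C | _x__[y]_   read y → write z, move +1, go to B
B | _x__z[_]   read _ → write y, move -1, go to C
C | _x__[z]y   read z → write y, move +1, go to A
A | _x__y[y]   read y → write _, move -1, go to A
A | _x__[y]_   read y → write _, move -1, go to A
A | _x_[_]__
No transition is defined for (A, _); M halts in state A.

A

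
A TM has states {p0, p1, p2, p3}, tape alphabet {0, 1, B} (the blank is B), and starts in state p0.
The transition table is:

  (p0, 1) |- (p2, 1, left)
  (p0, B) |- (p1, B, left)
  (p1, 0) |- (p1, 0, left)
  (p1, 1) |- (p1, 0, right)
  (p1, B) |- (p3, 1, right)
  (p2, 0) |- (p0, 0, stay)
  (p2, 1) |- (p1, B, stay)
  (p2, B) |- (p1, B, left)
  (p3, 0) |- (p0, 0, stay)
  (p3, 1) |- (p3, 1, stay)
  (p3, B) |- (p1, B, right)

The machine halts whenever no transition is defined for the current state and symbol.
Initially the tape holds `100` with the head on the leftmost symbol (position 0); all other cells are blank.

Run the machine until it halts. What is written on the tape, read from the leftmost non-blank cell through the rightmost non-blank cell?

11000

state=p0 head=0 tape=BB[1]00   (p0,1)→(p2,1,left)
state=p2 head=-1 tape=B[B]100   (p2,B)→(p1,B,left)
state=p1 head=-2 tape=[B]B100   (p1,B)→(p3,1,right)
state=p3 head=-1 tape=1[B]100   (p3,B)→(p1,B,right)
state=p1 head=0 tape=1B[1]00   (p1,1)→(p1,0,right)
state=p1 head=1 tape=1B0[0]0   (p1,0)→(p1,0,left)
state=p1 head=0 tape=1B[0]00   (p1,0)→(p1,0,left)
state=p1 head=-1 tape=1[B]000   (p1,B)→(p3,1,right)
state=p3 head=0 tape=11[0]00   (p3,0)→(p0,0,stay)
state=p0 head=0 tape=11[0]00
The non-blank tape span at halt is 11000.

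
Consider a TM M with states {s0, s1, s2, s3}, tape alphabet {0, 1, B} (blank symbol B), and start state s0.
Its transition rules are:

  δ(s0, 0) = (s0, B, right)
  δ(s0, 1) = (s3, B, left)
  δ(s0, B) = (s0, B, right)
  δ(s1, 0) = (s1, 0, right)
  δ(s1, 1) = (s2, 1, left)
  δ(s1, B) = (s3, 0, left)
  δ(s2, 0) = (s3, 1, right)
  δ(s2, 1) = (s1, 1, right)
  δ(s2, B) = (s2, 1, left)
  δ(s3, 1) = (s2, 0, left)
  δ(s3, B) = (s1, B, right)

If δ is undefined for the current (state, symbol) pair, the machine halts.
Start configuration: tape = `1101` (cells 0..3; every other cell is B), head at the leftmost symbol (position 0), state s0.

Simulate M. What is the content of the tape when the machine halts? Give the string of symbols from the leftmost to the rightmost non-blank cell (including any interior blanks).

state=s0 head=0 tape=B[1]101B   (s0,1)→(s3,B,left)
state=s3 head=-1 tape=[B]B101B   (s3,B)→(s1,B,right)
state=s1 head=0 tape=B[B]101B   (s1,B)→(s3,0,left)
state=s3 head=-1 tape=[B]0101B   (s3,B)→(s1,B,right)
state=s1 head=0 tape=B[0]101B   (s1,0)→(s1,0,right)
state=s1 head=1 tape=B0[1]01B   (s1,1)→(s2,1,left)
state=s2 head=0 tape=B[0]101B   (s2,0)→(s3,1,right)
state=s3 head=1 tape=B1[1]01B   (s3,1)→(s2,0,left)
state=s2 head=0 tape=B[1]001B   (s2,1)→(s1,1,right)
state=s1 head=1 tape=B1[0]01B   (s1,0)→(s1,0,right)
state=s1 head=2 tape=B10[0]1B   (s1,0)→(s1,0,right)
state=s1 head=3 tape=B100[1]B   (s1,1)→(s2,1,left)
state=s2 head=2 tape=B10[0]1B   (s2,0)→(s3,1,right)
state=s3 head=3 tape=B101[1]B   (s3,1)→(s2,0,left)
state=s2 head=2 tape=B10[1]0B   (s2,1)→(s1,1,right)
state=s1 head=3 tape=B101[0]B   (s1,0)→(s1,0,right)
state=s1 head=4 tape=B1010[B]   (s1,B)→(s3,0,left)
state=s3 head=3 tape=B101[0]0
The non-blank tape span at halt is 10100.

10100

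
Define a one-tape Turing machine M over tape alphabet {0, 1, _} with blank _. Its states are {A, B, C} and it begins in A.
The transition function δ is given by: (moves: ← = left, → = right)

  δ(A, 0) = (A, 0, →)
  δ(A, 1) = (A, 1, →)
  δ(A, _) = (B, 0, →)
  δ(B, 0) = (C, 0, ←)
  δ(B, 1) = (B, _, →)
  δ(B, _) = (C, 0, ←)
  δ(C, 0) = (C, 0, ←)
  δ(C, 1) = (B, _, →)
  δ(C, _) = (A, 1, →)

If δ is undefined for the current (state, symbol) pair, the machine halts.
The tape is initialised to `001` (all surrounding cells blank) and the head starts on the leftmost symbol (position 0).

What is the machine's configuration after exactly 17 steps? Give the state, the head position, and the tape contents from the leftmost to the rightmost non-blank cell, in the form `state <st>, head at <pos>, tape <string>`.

A | [0]01____   read 0 → write 0, move →, go to A
A | 0[0]1____   read 0 → write 0, move →, go to A
A | 00[1]____   read 1 → write 1, move →, go to A
A | 001[_]___   read _ → write 0, move →, go to B
B | 0010[_]__   read _ → write 0, move ←, go to C
C | 001[0]0__   read 0 → write 0, move ←, go to C
C | 00[1]00__   read 1 → write _, move →, go to B
B | 00_[0]0__   read 0 → write 0, move ←, go to C
C | 00[_]00__   read _ → write 1, move →, go to A
A | 001[0]0__   read 0 → write 0, move →, go to A
A | 0010[0]__   read 0 → write 0, move →, go to A
A | 00100[_]_   read _ → write 0, move →, go to B
B | 001000[_]   read _ → write 0, move ←, go to C
C | 00100[0]0   read 0 → write 0, move ←, go to C
C | 0010[0]00   read 0 → write 0, move ←, go to C
C | 001[0]000   read 0 → write 0, move ←, go to C
C | 00[1]0000   read 1 → write _, move →, go to B
B | 00_[0]000
After 17 steps: state B, head at 3, tape 00_0000.

state B, head at 3, tape 00_0000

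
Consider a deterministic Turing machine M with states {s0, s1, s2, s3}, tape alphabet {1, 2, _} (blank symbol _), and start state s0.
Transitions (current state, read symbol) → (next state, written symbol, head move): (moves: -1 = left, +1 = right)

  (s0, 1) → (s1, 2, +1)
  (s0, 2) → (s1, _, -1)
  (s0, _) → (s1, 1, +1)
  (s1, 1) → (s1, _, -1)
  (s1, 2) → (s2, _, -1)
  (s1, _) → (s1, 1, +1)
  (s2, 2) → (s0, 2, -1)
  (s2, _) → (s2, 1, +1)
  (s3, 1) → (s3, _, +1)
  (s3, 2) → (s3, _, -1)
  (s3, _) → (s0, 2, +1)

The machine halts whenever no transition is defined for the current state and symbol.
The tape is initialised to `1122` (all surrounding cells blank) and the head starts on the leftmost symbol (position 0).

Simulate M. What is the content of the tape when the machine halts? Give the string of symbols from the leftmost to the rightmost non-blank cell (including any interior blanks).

s0 | __[1]122   read 1 → write 2, move +1, go to s1
s1 | __2[1]22   read 1 → write _, move -1, go to s1
s1 | __[2]_22   read 2 → write _, move -1, go to s2
s2 | _[_]__22   read _ → write 1, move +1, go to s2
s2 | _1[_]_22   read _ → write 1, move +1, go to s2
s2 | _11[_]22   read _ → write 1, move +1, go to s2
s2 | _111[2]2   read 2 → write 2, move -1, go to s0
s0 | _11[1]22   read 1 → write 2, move +1, go to s1
s1 | _112[2]2   read 2 → write _, move -1, go to s2
s2 | _11[2]_2   read 2 → write 2, move -1, go to s0
s0 | _1[1]2_2   read 1 → write 2, move +1, go to s1
s1 | _12[2]_2   read 2 → write _, move -1, go to s2
s2 | _1[2]__2   read 2 → write 2, move -1, go to s0
s0 | _[1]2__2   read 1 → write 2, move +1, go to s1
s1 | _2[2]__2   read 2 → write _, move -1, go to s2
s2 | _[2]___2   read 2 → write 2, move -1, go to s0
s0 | [_]2___2   read _ → write 1, move +1, go to s1
s1 | 1[2]___2   read 2 → write _, move -1, go to s2
s2 | [1]____2
The non-blank tape span at halt is 1____2.

1____2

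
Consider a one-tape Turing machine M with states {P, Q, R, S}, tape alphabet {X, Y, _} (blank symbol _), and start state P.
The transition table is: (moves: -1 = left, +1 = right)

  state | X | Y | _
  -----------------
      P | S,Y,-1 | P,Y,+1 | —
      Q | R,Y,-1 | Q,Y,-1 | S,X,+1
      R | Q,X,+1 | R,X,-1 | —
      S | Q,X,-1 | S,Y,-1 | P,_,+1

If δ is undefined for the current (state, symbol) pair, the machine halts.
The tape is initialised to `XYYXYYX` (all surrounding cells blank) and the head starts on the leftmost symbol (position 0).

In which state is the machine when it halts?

P | _[X]YYXYYX_   read X → write Y, move -1, go to S
S | [_]YYYXYYX_   read _ → write _, move +1, go to P
P | _[Y]YYXYYX_   read Y → write Y, move +1, go to P
P | _Y[Y]YXYYX_   read Y → write Y, move +1, go to P
P | _YY[Y]XYYX_   read Y → write Y, move +1, go to P
P | _YYY[X]YYX_   read X → write Y, move -1, go to S
S | _YY[Y]YYYX_   read Y → write Y, move -1, go to S
S | _Y[Y]YYYYX_   read Y → write Y, move -1, go to S
S | _[Y]YYYYYX_   read Y → write Y, move -1, go to S
S | [_]YYYYYYX_   read _ → write _, move +1, go to P
P | _[Y]YYYYYX_   read Y → write Y, move +1, go to P
P | _Y[Y]YYYYX_   read Y → write Y, move +1, go to P
P | _YY[Y]YYYX_   read Y → write Y, move +1, go to P
P | _YYY[Y]YYX_   read Y → write Y, move +1, go to P
P | _YYYY[Y]YX_   read Y → write Y, move +1, go to P
P | _YYYYY[Y]X_   read Y → write Y, move +1, go to P
P | _YYYYYY[X]_   read X → write Y, move -1, go to S
S | _YYYYY[Y]Y_   read Y → write Y, move -1, go to S
S | _YYYY[Y]YY_   read Y → write Y, move -1, go to S
S | _YYY[Y]YYY_   read Y → write Y, move -1, go to S
S | _YY[Y]YYYY_   read Y → write Y, move -1, go to S
S | _Y[Y]YYYYY_   read Y → write Y, move -1, go to S
S | _[Y]YYYYYY_   read Y → write Y, move -1, go to S
S | [_]YYYYYYY_   read _ → write _, move +1, go to P
P | _[Y]YYYYYY_   read Y → write Y, move +1, go to P
P | _Y[Y]YYYYY_   read Y → write Y, move +1, go to P
P | _YY[Y]YYYY_   read Y → write Y, move +1, go to P
P | _YYY[Y]YYY_   read Y → write Y, move +1, go to P
P | _YYYY[Y]YY_   read Y → write Y, move +1, go to P
P | _YYYYY[Y]Y_   read Y → write Y, move +1, go to P
P | _YYYYYY[Y]_   read Y → write Y, move +1, go to P
P | _YYYYYYY[_]
No transition is defined for (P, _); M halts in state P.

P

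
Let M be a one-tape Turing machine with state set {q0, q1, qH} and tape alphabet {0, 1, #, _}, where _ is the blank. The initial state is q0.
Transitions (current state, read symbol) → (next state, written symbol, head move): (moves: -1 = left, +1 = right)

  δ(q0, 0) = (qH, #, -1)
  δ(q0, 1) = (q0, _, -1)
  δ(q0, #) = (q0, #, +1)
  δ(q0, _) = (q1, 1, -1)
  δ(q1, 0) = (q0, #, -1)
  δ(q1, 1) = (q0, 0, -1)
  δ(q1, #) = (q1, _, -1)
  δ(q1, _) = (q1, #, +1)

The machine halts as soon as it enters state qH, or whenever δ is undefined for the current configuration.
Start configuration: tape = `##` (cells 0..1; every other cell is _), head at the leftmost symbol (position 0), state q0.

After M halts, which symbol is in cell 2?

state=q0 head=0 tape=_[#]#_   (q0,#)→(q0,#,+1)
state=q0 head=1 tape=_#[#]_   (q0,#)→(q0,#,+1)
state=q0 head=2 tape=_##[_]   (q0,_)→(q1,1,-1)
state=q1 head=1 tape=_#[#]1   (q1,#)→(q1,_,-1)
state=q1 head=0 tape=_[#]_1   (q1,#)→(q1,_,-1)
state=q1 head=-1 tape=[_]__1   (q1,_)→(q1,#,+1)
state=q1 head=0 tape=#[_]_1   (q1,_)→(q1,#,+1)
state=q1 head=1 tape=##[_]1   (q1,_)→(q1,#,+1)
state=q1 head=2 tape=###[1]   (q1,1)→(q0,0,-1)
state=q0 head=1 tape=##[#]0   (q0,#)→(q0,#,+1)
state=q0 head=2 tape=###[0]   (q0,0)→(qH,#,-1)
state=qH head=1 tape=##[#]#
Cell 2 holds # when M halts.

#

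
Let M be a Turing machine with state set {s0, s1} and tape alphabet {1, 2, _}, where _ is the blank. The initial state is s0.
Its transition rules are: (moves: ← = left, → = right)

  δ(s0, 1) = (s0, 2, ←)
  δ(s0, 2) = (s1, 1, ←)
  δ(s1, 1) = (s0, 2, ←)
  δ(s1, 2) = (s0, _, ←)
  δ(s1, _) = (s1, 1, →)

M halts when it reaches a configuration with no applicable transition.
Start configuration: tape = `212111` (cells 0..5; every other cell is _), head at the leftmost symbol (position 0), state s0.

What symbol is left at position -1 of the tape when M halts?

2

s0 | __[2]12111   read 2 → write 1, move ←, go to s1
s1 | _[_]112111   read _ → write 1, move →, go to s1
s1 | _1[1]12111   read 1 → write 2, move ←, go to s0
s0 | _[1]212111   read 1 → write 2, move ←, go to s0
s0 | [_]2212111
Cell -1 holds 2 when M halts.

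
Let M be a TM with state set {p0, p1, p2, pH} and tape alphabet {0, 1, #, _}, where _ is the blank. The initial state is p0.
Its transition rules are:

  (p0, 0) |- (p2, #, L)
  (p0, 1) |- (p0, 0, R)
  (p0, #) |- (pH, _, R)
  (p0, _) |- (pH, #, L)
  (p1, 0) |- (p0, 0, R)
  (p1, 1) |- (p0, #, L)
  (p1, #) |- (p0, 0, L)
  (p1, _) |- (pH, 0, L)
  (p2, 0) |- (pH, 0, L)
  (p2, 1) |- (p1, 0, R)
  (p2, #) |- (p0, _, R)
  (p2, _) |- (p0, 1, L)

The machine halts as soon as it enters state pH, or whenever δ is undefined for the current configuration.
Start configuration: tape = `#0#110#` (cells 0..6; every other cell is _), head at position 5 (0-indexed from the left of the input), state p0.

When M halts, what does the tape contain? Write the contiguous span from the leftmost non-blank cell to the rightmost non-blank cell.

p0 | #0#11[0]#   read 0 → write #, move L, go to p2
p2 | #0#1[1]##   read 1 → write 0, move R, go to p1
p1 | #0#10[#]#   read # → write 0, move L, go to p0
p0 | #0#1[0]0#   read 0 → write #, move L, go to p2
p2 | #0#[1]#0#   read 1 → write 0, move R, go to p1
p1 | #0#0[#]0#   read # → write 0, move L, go to p0
p0 | #0#[0]00#   read 0 → write #, move L, go to p2
p2 | #0[#]#00#   read # → write _, move R, go to p0
p0 | #0_[#]00#   read # → write _, move R, go to pH
pH | #0__[0]0#
The non-blank tape span at halt is #0__00#.

#0__00#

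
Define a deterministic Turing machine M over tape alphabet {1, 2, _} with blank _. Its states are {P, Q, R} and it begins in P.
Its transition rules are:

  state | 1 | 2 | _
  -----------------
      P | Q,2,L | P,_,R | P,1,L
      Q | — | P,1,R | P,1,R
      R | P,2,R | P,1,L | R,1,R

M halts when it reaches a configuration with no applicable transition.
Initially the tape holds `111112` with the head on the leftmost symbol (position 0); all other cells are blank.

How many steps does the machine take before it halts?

20

P | _[1]11112_   read 1 → write 2, move L, go to Q
Q | [_]211112_   read _ → write 1, move R, go to P
P | 1[2]11112_   read 2 → write _, move R, go to P
P | 1_[1]1112_   read 1 → write 2, move L, go to Q
Q | 1[_]21112_   read _ → write 1, move R, go to P
P | 11[2]1112_   read 2 → write _, move R, go to P
P | 11_[1]112_   read 1 → write 2, move L, go to Q
Q | 11[_]2112_   read _ → write 1, move R, go to P
P | 111[2]112_   read 2 → write _, move R, go to P
P | 111_[1]12_   read 1 → write 2, move L, go to Q
Q | 111[_]212_   read _ → write 1, move R, go to P
P | 1111[2]12_   read 2 → write _, move R, go to P
P | 1111_[1]2_   read 1 → write 2, move L, go to Q
Q | 1111[_]22_   read _ → write 1, move R, go to P
P | 11111[2]2_   read 2 → write _, move R, go to P
P | 11111_[2]_   read 2 → write _, move R, go to P
P | 11111__[_]   read _ → write 1, move L, go to P
P | 11111_[_]1   read _ → write 1, move L, go to P
P | 11111[_]11   read _ → write 1, move L, go to P
P | 1111[1]111   read 1 → write 2, move L, go to Q
Q | 111[1]2111
M halts after 20 transitions.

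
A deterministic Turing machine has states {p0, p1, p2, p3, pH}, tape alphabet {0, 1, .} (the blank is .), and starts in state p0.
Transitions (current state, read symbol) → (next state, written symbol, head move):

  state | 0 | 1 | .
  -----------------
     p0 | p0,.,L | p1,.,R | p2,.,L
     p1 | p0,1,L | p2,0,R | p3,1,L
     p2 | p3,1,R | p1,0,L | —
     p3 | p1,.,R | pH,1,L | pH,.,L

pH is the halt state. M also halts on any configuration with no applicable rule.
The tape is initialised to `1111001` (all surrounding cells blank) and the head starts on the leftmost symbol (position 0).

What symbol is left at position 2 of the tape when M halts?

state=p0 head=0 tape=.[1]111001   (p0,1)→(p1,.,R)
state=p1 head=1 tape=..[1]11001   (p1,1)→(p2,0,R)
state=p2 head=2 tape=..0[1]1001   (p2,1)→(p1,0,L)
state=p1 head=1 tape=..[0]01001   (p1,0)→(p0,1,L)
state=p0 head=0 tape=.[.]101001   (p0,.)→(p2,.,L)
state=p2 head=-1 tape=[.].101001
Cell 2 holds 0 when M halts.

0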